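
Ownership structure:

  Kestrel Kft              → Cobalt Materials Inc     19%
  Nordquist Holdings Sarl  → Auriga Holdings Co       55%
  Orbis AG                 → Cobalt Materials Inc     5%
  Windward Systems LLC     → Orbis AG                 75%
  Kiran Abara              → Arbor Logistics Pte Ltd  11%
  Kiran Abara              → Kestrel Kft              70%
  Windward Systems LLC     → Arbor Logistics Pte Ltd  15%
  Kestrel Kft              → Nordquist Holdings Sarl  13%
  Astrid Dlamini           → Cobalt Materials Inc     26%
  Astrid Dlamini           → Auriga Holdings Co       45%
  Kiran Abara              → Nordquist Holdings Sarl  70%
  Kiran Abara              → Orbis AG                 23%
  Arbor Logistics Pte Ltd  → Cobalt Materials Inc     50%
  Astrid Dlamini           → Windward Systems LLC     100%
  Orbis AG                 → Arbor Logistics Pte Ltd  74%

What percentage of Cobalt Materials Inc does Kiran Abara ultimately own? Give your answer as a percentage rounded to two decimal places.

Kiran reaches Cobalt along 4 paths.
Via Arbor: 11% × 50% = 5.5%.
Via Orbis → Arbor: 23% × 74% × 50% = 8.51%.
Via Orbis: 23% × 5% = 1.15%.
Via Kestrel: 70% × 19% = 13.3%.
Total: 5.5% + 8.51% + 1.15% + 13.3% = 28.46%.

28.46%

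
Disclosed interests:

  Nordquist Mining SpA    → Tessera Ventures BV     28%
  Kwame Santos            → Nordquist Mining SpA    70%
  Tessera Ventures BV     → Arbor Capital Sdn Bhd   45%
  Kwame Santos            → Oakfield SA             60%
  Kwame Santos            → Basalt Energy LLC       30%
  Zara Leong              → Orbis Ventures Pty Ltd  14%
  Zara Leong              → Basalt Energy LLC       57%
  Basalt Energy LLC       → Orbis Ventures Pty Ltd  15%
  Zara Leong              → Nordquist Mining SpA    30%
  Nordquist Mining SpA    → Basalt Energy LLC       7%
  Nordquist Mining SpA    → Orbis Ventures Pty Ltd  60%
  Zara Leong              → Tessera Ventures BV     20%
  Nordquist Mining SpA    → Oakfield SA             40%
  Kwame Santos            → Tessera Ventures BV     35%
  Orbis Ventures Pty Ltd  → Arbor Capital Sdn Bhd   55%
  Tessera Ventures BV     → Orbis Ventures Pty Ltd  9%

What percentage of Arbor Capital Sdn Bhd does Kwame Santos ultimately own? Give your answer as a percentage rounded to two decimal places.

Kwame reaches Arbor along 7 paths.
Via Nordquist → Tessera: 70% × 28% × 45% = 8.82%.
Via Tessera: 35% × 45% = 15.75%.
Via Basalt → Orbis: 30% × 15% × 55% = 2.475%.
Via Nordquist → Basalt → Orbis: 70% × 7% × 15% × 55% = 0.40425%.
Via Nordquist → Orbis: 70% × 60% × 55% = 23.1%.
Via Nordquist → Tessera → Orbis: 70% × 28% × 9% × 55% = 0.9702%.
Via Tessera → Orbis: 35% × 9% × 55% = 1.7325%.
Total: 8.82% + 15.75% + 2.475% + 0.40425% + 23.1% + 0.9702% + 1.7325% = 53.25195%.
Rounded: 53.25%.

53.25%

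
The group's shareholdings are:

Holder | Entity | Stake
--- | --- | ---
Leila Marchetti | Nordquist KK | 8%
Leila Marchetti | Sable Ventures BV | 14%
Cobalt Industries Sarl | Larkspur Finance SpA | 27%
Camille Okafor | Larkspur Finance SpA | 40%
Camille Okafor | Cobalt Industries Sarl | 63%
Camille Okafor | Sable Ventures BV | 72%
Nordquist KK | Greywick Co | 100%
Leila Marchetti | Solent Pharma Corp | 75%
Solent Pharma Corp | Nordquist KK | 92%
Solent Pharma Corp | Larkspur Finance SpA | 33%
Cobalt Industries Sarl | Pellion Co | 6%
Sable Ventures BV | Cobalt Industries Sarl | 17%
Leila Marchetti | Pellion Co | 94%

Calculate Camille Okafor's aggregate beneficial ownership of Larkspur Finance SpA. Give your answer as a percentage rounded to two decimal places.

Camille reaches Larkspur along 3 paths.
Direct stake: 40% = 40%.
Via Cobalt: 63% × 27% = 17.01%.
Via Sable → Cobalt: 72% × 17% × 27% = 3.3048%.
Total: 40% + 17.01% + 3.3048% = 60.3148%.
Rounded: 60.31%.

60.31%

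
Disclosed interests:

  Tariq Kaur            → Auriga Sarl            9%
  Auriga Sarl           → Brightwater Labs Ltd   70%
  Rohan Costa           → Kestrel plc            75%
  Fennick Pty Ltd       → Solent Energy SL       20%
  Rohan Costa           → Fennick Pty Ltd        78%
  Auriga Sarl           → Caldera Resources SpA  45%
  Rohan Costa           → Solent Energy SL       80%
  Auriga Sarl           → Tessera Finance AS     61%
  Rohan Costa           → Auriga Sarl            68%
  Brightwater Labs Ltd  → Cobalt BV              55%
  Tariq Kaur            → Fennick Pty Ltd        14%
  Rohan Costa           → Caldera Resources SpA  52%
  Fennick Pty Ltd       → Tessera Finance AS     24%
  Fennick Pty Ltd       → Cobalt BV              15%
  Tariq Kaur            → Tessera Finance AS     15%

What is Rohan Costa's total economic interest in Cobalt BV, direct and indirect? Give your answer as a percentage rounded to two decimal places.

37.88%

Rohan reaches Cobalt along 2 paths.
Via Auriga → Brightwater: 68% × 70% × 55% = 26.18%.
Via Fennick: 78% × 15% = 11.7%.
Total: 26.18% + 11.7% = 37.88%.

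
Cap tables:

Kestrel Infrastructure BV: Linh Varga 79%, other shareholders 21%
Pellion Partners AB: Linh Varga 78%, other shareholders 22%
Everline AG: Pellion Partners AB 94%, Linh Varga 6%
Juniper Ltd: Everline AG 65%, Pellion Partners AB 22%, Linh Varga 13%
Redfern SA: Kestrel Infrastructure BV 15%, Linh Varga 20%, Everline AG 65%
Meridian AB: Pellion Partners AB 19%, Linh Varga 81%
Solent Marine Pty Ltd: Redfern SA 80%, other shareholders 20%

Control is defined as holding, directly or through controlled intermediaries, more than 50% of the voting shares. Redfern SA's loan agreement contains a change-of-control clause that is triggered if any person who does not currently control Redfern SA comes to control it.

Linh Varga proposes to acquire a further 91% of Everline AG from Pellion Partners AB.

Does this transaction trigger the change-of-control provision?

No

The purchase adds only to Linh's holdings (Pellion's stake shrinks), so Linh is the only person who could newly come to control Redfern.
Linh holds 79% of Kestrel, so Linh controls Kestrel.
Linh holds 78% of Pellion, so Linh controls Pellion.
Pellion and Linh together hold 94% + 6% = 100% of Everline, so Linh controls Everline.
Kestrel and Linh and Everline together hold 15% + 20% + 65% = 100% of Redfern, so Linh controls Redfern.
So Linh already controls Redfern before the transaction.
After the purchase, Linh's direct stake in Everline rises to 6% + 91% = 97%, and Pellion's stake falls to 3%.
Linh controlled Redfern already, so this is not a new person acquiring control; every other person's position is unchanged or reduced.
No new person acquires control, so the clause is not triggered.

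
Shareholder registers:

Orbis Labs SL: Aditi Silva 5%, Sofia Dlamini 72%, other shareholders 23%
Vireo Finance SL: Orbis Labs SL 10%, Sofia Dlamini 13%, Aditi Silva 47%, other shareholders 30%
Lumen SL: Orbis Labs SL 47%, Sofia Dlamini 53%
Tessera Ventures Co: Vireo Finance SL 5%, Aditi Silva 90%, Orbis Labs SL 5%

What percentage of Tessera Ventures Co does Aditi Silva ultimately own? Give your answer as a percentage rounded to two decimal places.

92.63%

Aditi reaches Tessera along 4 paths.
Via Orbis → Vireo: 5% × 10% × 5% = 0.025%.
Via Vireo: 47% × 5% = 2.35%.
Direct stake: 90% = 90%.
Via Orbis: 5% × 5% = 0.25%.
Total: 0.025% + 2.35% + 90% + 0.25% = 92.625%.
Rounded: 92.63%.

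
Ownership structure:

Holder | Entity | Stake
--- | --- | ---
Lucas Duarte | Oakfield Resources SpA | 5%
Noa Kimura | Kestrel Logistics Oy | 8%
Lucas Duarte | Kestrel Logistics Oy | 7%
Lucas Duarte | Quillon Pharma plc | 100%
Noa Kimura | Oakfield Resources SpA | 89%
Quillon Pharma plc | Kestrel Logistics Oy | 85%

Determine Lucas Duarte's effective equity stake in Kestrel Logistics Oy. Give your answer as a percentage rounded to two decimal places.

Lucas reaches Kestrel along 2 paths.
Direct stake: 7% = 7%.
Via Quillon: 100% × 85% = 85%.
Total: 7% + 85% = 92%.
Rounded: 92.00%.

92.00%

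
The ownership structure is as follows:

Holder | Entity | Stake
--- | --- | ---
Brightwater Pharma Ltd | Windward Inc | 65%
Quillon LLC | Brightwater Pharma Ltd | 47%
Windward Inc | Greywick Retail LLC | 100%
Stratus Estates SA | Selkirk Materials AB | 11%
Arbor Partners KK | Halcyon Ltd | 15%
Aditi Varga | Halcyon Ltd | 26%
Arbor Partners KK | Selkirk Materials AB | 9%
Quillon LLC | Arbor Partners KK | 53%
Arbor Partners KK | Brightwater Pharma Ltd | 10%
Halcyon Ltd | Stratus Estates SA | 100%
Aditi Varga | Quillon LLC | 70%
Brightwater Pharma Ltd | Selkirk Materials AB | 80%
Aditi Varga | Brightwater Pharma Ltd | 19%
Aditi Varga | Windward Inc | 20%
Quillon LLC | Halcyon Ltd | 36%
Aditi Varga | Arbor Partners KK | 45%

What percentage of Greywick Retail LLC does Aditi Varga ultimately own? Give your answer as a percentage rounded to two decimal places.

59.07%

Aditi reaches Greywick along 5 paths.
Via Windward: 20% × 100% = 20%.
Via Brightwater → Windward: 19% × 65% × 100% = 12.35%.
Via Arbor → Brightwater → Windward: 45% × 10% × 65% × 100% = 2.925%.
Via Quillon → Arbor → Brightwater → Windward: 70% × 53% × 10% × 65% × 100% = 2.4115%.
Via Quillon → Brightwater → Windward: 70% × 47% × 65% × 100% = 21.385%.
Total: 20% + 12.35% + 2.925% + 2.4115% + 21.385% = 59.0715%.
Rounded: 59.07%.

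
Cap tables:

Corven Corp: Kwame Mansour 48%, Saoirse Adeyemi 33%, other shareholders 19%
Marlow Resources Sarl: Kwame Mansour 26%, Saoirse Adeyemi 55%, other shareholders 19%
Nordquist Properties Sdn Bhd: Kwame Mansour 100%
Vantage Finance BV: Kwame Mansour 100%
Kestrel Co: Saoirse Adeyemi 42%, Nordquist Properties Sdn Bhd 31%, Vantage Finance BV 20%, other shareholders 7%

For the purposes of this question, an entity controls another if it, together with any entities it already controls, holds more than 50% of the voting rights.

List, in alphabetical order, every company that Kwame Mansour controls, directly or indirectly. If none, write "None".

Kwame holds 100% of Nordquist, so Kwame controls Nordquist.
Kwame holds 100% of Vantage, so Kwame controls Vantage.
Nordquist and Vantage together hold 31% + 20% = 51% of Kestrel, so Kwame controls Kestrel.
No other company's threshold is met.

Kestrel Co, Nordquist Properties Sdn Bhd, Vantage Finance BV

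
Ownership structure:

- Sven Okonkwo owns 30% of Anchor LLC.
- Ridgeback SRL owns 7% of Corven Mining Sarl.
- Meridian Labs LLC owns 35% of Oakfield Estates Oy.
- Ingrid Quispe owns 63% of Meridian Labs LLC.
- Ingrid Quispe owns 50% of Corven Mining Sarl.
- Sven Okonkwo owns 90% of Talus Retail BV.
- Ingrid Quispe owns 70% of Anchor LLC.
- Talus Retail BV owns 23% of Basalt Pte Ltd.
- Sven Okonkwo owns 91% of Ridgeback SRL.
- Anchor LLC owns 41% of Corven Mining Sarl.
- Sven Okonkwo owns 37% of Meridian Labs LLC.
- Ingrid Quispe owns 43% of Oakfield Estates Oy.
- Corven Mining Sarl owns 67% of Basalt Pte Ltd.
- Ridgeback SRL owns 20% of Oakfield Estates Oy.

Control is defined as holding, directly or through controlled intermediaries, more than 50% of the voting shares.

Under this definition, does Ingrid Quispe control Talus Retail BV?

No

Ingrid holds 70% of Anchor, so Ingrid controls Anchor.
Ingrid holds 63% of Meridian, so Ingrid controls Meridian.
Anchor and Ingrid together hold 41% + 50% = 91% of Corven, so Ingrid controls Corven.
Ingrid and Meridian together hold 43% + 35% = 78% of Oakfield, so Ingrid controls Oakfield.
Corven holds 67% of Basalt, so Ingrid controls Basalt.
Neither Ingrid nor any entity Ingrid controls holds any voting interest in Talus.
So Ingrid does not control Talus.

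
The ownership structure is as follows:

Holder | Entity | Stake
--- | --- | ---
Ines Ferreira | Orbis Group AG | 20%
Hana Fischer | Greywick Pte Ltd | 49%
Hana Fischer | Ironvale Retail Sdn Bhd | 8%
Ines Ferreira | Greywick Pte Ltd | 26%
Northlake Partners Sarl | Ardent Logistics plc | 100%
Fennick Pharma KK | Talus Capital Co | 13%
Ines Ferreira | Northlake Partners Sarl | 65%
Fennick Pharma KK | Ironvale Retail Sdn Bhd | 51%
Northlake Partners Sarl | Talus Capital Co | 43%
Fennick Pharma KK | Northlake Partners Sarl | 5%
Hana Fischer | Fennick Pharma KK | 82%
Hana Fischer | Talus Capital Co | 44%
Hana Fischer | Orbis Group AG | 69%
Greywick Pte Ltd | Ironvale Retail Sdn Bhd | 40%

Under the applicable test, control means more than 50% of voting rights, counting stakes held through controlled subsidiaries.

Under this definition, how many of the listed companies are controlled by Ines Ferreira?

Ines holds 65% of Northlake, so Ines controls Northlake.
Northlake holds 100% of Ardent, so Ines controls Ardent.
No other company's threshold is met.
Ines controls 2 companies.

2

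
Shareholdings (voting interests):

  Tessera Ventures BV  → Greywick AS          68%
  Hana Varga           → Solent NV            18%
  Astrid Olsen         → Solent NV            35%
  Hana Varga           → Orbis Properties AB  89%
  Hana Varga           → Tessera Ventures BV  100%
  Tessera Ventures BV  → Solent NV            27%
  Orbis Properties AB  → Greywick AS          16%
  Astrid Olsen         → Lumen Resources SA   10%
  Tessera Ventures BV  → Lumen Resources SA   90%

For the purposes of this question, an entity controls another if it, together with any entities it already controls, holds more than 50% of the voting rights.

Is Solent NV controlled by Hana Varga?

Hana holds 100% of Tessera, so Hana controls Tessera.
Tessera holds 90% of Lumen, so Hana controls Lumen.
Hana holds 89% of Orbis, so Hana controls Orbis.
Orbis and Tessera together hold 16% + 68% = 84% of Greywick, so Hana controls Greywick.
In Solent, Hana's side holds only 18% + 27% = 45%, not > 50%.
So Hana does not control Solent.

No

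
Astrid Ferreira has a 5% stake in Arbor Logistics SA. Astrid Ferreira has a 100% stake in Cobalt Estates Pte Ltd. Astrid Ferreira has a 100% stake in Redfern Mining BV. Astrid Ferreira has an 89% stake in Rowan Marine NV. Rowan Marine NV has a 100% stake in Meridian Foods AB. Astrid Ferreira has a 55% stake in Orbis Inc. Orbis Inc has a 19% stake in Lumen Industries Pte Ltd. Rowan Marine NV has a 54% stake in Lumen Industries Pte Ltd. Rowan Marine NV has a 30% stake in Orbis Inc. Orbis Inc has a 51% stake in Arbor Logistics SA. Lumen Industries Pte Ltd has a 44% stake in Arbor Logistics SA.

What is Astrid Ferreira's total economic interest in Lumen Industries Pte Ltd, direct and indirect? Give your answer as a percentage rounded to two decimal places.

Astrid reaches Lumen along 3 paths.
Via Rowan: 89% × 54% = 48.06%.
Via Orbis: 55% × 19% = 10.45%.
Via Rowan → Orbis: 89% × 30% × 19% = 5.073%.
Total: 48.06% + 10.45% + 5.073% = 63.583%.
Rounded: 63.58%.

63.58%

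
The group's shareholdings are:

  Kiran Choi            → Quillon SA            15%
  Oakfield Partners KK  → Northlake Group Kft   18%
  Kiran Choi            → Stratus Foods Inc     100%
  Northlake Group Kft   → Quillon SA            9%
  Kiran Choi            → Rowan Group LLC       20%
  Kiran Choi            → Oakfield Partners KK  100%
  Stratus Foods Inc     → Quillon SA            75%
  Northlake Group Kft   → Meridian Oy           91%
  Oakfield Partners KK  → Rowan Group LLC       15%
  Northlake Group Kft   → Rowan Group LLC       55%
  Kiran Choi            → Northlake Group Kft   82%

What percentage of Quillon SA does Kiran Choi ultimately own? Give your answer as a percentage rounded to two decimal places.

99.00%

Kiran reaches Quillon along 4 paths.
Via Oakfield → Northlake: 100% × 18% × 9% = 1.62%.
Via Northlake: 82% × 9% = 7.38%.
Via Stratus: 100% × 75% = 75%.
Direct stake: 15% = 15%.
Total: 1.62% + 7.38% + 75% + 15% = 99%.
Rounded: 99.00%.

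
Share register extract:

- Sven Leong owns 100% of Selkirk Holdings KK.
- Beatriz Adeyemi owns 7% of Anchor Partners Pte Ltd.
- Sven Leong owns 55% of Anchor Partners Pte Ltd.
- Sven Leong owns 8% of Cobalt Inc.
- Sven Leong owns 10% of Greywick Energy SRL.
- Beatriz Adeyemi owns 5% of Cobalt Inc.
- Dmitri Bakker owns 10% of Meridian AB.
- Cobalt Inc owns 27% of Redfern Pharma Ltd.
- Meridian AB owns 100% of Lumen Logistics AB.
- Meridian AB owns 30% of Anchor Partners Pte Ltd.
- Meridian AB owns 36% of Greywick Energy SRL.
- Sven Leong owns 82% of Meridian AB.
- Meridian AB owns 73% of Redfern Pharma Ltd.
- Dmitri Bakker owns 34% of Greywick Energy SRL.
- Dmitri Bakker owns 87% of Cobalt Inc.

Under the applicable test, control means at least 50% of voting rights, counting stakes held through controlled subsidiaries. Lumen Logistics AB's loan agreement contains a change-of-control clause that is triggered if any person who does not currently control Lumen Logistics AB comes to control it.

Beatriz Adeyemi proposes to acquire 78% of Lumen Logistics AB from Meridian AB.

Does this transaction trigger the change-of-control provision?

Yes

The purchase adds only to Beatriz's holdings (Meridian's stake shrinks), so Beatriz is the only person who could newly come to control Lumen.
Beatriz's largest direct stake is 7% in Anchor, which does not meet the threshold, so Beatriz controls no company.
Neither Beatriz nor any entity Beatriz controls holds any voting interest in Lumen.
So before the transaction, Beatriz does not control Lumen.
After the purchase, Beatriz holds 78% of Lumen directly, and Meridian's stake falls to 22%.
Beatriz holds 78% of Lumen, so Beatriz controls Lumen.
Beatriz did not control Lumen before and does after, so the clause is triggered.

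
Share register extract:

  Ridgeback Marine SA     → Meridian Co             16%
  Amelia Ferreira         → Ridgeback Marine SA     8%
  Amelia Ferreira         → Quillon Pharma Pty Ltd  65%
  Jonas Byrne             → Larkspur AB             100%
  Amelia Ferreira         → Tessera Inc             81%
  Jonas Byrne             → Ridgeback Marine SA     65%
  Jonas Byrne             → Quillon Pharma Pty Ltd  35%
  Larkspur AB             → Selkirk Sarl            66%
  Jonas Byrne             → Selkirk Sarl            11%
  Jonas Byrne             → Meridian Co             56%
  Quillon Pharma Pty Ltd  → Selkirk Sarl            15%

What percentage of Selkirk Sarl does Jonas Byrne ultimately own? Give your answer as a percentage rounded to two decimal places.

82.25%

Jonas reaches Selkirk along 3 paths.
Direct stake: 11% = 11%.
Via Larkspur: 100% × 66% = 66%.
Via Quillon: 35% × 15% = 5.25%.
Total: 11% + 66% + 5.25% = 82.25%.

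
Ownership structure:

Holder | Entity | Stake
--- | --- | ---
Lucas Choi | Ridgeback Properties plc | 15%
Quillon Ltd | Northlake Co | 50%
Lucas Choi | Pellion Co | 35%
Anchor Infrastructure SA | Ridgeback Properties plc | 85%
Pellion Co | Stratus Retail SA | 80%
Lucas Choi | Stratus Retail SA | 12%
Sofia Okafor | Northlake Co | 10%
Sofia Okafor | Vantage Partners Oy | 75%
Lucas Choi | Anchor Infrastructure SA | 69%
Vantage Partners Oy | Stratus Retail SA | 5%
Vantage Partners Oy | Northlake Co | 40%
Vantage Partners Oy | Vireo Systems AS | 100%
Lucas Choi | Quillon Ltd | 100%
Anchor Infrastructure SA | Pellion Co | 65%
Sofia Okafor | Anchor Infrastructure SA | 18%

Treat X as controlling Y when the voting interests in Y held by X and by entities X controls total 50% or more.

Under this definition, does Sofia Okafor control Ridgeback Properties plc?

No

Sofia holds 75% of Vantage, so Sofia controls Vantage.
Vantage and Sofia together hold 40% + 10% = 50% of Northlake, so Sofia controls Northlake.
Vantage holds 100% of Vireo, so Sofia controls Vireo.
Neither Sofia nor any entity Sofia controls holds any voting interest in Ridgeback.
So Sofia does not control Ridgeback.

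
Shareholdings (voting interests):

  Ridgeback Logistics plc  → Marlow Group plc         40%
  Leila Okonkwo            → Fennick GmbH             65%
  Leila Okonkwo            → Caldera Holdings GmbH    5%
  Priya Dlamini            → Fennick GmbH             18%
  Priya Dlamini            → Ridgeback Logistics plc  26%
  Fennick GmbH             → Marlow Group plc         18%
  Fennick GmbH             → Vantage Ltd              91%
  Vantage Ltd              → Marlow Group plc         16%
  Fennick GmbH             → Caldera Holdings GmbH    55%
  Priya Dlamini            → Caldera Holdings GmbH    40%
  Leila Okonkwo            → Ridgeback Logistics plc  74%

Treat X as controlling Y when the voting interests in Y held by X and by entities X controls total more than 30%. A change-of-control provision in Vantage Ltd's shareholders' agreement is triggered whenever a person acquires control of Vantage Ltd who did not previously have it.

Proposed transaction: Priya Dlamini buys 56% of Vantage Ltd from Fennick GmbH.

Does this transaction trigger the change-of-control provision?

The purchase adds only to Priya's holdings (Fennick's stake shrinks), so Priya is the only person who could newly come to control Vantage.
Priya holds 40% of Caldera, so Priya controls Caldera.
Neither Priya nor any entity Priya controls holds any voting interest in Vantage.
So before the transaction, Priya does not control Vantage.
After the purchase, Priya holds 56% of Vantage directly, and Fennick's stake falls to 35%.
Priya holds 56% of Vantage, so Priya controls Vantage.
Priya did not control Vantage before and does after, so the clause is triggered.

Yes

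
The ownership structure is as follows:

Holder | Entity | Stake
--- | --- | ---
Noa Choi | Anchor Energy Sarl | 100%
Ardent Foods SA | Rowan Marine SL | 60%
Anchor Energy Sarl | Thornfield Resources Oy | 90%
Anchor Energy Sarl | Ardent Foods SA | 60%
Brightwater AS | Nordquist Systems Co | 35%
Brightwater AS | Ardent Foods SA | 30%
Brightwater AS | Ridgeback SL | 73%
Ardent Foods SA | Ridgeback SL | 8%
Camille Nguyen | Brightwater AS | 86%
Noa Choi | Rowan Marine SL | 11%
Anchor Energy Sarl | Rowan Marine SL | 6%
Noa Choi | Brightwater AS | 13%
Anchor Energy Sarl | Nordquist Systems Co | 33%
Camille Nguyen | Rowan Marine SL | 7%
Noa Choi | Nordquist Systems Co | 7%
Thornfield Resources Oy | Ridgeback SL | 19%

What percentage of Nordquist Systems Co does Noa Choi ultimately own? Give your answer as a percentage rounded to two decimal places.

Noa reaches Nordquist along 3 paths.
Via Brightwater: 13% × 35% = 4.55%.
Direct stake: 7% = 7%.
Via Anchor: 100% × 33% = 33%.
Total: 4.55% + 7% + 33% = 44.55%.

44.55%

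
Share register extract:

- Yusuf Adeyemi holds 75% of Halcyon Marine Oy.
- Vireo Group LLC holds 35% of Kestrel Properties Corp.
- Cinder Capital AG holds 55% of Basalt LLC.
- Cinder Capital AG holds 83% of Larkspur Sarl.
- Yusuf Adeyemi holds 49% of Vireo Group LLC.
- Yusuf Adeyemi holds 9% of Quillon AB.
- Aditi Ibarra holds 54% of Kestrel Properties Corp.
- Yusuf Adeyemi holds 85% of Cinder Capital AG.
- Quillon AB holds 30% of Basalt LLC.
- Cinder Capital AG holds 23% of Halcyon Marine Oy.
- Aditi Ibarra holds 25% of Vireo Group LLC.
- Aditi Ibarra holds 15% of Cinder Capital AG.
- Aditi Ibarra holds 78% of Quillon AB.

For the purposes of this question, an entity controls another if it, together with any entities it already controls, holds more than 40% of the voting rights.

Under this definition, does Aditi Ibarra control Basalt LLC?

No

Aditi holds 78% of Quillon, so Aditi controls Quillon.
Aditi holds 54% of Kestrel, so Aditi controls Kestrel.
In Basalt, Aditi's side holds only 30%, not > 40%.
So Aditi does not control Basalt.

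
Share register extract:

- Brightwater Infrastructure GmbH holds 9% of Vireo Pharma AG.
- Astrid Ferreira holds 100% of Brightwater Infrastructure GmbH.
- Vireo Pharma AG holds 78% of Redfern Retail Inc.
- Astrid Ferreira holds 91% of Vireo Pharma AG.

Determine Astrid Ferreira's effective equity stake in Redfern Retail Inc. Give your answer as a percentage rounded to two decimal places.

78.00%

Astrid reaches Redfern along 2 paths.
Via Brightwater → Vireo: 100% × 9% × 78% = 7.02%.
Via Vireo: 91% × 78% = 70.98%.
Total: 7.02% + 70.98% = 78%.
Rounded: 78.00%.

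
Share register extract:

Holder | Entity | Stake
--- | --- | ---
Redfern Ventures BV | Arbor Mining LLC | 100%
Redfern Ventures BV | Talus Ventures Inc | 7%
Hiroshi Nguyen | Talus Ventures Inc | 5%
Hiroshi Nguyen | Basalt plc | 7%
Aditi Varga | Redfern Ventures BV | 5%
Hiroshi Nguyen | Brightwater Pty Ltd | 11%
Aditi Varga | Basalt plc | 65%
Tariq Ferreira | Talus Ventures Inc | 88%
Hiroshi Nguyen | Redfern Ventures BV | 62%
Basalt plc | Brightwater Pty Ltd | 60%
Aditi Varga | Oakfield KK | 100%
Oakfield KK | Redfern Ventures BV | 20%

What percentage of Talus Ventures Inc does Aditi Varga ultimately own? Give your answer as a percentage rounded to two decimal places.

Aditi reaches Talus along 2 paths.
Via Redfern: 5% × 7% = 0.35%.
Via Oakfield → Redfern: 100% × 20% × 7% = 1.4%.
Total: 0.35% + 1.4% = 1.75%.

1.75%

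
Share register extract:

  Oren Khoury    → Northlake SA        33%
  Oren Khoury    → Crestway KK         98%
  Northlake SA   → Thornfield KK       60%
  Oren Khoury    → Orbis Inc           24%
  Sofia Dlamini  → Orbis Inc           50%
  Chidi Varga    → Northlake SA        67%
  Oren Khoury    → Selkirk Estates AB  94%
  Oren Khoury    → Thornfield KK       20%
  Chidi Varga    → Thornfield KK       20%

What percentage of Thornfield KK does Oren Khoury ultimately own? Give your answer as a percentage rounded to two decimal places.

Oren reaches Thornfield along 2 paths.
Via Northlake: 33% × 60% = 19.8%.
Direct stake: 20% = 20%.
Total: 19.8% + 20% = 39.8%.
Rounded: 39.80%.

39.80%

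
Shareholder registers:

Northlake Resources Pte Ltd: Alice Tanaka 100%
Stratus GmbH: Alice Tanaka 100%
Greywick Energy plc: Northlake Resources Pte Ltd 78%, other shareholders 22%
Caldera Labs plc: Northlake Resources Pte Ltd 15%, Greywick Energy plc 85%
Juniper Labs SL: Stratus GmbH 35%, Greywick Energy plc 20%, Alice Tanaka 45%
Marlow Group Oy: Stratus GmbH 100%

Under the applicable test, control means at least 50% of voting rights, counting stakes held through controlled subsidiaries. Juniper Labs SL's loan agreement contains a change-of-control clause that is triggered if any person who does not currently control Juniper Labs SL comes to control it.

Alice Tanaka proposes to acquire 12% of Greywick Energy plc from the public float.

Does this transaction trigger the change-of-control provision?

The purchase changes only Alice's holdings, so Alice is the only person who could newly come to control Juniper.
Alice holds 100% of Stratus, so Alice controls Stratus.
Alice holds 100% of Northlake, so Alice controls Northlake.
Northlake holds 78% of Greywick, so Alice controls Greywick.
Stratus and Greywick and Alice together hold 35% + 20% + 45% = 100% of Juniper, so Alice controls Juniper.
So Alice already controls Juniper before the transaction.
After the purchase, Alice holds 12% of Greywick directly.
Alice controlled Juniper already, so this is not a new person acquiring control; every other person's position is unchanged or reduced.
No new person acquires control, so the clause is not triggered.

No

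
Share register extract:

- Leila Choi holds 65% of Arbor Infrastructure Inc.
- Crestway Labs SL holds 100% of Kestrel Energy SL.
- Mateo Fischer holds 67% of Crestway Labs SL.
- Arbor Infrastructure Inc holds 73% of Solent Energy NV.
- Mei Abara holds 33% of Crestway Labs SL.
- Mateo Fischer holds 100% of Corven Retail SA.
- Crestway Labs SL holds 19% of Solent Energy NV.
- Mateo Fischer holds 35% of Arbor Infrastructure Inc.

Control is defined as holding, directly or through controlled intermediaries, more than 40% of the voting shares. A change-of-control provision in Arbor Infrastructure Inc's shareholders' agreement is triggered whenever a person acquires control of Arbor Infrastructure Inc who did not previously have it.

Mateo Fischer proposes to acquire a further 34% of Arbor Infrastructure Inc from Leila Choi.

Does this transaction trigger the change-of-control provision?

The purchase adds only to Mateo's holdings (Leila's stake shrinks), so Mateo is the only person who could newly come to control Arbor.
Mateo holds 100% of Corven, so Mateo controls Corven.
Mateo holds 67% of Crestway, so Mateo controls Crestway.
Crestway holds 100% of Kestrel, so Mateo controls Kestrel.
In Arbor, Mateo's side holds only 35%, not > 40%.
So before the transaction, Mateo does not control Arbor.
After the purchase, Mateo's direct stake in Arbor rises to 35% + 34% = 69%, and Leila's stake falls to 31%.
Mateo holds 69% of Arbor, so Mateo controls Arbor.
Mateo did not control Arbor before and does after, so the clause is triggered.

Yes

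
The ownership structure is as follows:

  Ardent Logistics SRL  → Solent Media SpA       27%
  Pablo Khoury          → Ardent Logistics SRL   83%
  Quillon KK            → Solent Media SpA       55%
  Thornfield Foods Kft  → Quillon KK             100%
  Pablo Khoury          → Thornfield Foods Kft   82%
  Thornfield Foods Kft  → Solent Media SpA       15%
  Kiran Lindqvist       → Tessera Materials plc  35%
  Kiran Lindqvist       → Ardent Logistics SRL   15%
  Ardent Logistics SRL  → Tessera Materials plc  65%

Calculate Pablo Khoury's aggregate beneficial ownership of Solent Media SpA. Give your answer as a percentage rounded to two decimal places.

Pablo reaches Solent along 3 paths.
Via Ardent: 83% × 27% = 22.41%.
Via Thornfield: 82% × 15% = 12.3%.
Via Thornfield → Quillon: 82% × 100% × 55% = 45.1%.
Total: 22.41% + 12.3% + 45.1% = 79.81%.

79.81%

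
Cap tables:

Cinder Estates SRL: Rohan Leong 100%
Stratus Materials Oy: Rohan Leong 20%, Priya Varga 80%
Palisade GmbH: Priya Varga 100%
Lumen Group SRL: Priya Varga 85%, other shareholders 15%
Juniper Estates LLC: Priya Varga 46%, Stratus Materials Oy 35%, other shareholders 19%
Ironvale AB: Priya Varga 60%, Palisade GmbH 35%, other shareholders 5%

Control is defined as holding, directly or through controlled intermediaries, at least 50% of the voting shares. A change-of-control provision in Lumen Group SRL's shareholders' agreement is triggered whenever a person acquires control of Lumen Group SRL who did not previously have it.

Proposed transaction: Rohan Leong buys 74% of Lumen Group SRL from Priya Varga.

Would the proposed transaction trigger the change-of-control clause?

The purchase adds only to Rohan's holdings (Priya's stake shrinks), so Rohan is the only person who could newly come to control Lumen.
Rohan holds 100% of Cinder, so Rohan controls Cinder.
Neither Rohan nor any entity Rohan controls holds any voting interest in Lumen.
So before the transaction, Rohan does not control Lumen.
After the purchase, Rohan holds 74% of Lumen directly, and Priya's stake falls to 11%.
Rohan holds 74% of Lumen, so Rohan controls Lumen.
Rohan did not control Lumen before and does after, so the clause is triggered.

Yes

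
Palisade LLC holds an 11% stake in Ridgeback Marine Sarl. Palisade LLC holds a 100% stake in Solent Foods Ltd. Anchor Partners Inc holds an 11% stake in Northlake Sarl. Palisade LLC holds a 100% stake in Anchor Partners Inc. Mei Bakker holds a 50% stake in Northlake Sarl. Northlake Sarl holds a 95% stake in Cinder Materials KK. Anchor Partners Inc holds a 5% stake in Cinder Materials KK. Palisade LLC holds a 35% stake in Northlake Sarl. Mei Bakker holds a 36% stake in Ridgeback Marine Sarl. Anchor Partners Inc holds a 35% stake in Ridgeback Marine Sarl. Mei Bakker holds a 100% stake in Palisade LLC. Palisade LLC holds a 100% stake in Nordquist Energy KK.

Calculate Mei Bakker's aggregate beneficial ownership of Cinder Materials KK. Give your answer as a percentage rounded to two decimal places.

Mei reaches Cinder along 4 paths.
Via Northlake: 50% × 95% = 47.5%.
Via Palisade → Anchor → Northlake: 100% × 100% × 11% × 95% = 10.45%.
Via Palisade → Northlake: 100% × 35% × 95% = 33.25%.
Via Palisade → Anchor: 100% × 100% × 5% = 5%.
Total: 47.5% + 10.45% + 33.25% + 5% = 96.2%.
Rounded: 96.20%.

96.20%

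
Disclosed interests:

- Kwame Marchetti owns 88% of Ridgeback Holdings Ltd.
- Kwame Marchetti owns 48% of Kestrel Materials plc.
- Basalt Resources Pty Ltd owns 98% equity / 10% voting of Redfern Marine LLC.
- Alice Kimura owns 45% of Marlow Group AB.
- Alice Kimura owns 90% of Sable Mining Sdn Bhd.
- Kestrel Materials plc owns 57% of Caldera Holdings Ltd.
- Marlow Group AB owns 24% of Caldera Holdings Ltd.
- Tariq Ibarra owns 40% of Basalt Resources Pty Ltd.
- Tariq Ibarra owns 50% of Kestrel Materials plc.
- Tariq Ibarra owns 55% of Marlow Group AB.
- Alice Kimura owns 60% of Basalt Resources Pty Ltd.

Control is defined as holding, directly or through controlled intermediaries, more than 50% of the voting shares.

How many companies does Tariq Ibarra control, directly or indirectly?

1

Tariq holds 55% of Marlow, so Tariq controls Marlow.
No other company's threshold is met.
Tariq controls 1 company.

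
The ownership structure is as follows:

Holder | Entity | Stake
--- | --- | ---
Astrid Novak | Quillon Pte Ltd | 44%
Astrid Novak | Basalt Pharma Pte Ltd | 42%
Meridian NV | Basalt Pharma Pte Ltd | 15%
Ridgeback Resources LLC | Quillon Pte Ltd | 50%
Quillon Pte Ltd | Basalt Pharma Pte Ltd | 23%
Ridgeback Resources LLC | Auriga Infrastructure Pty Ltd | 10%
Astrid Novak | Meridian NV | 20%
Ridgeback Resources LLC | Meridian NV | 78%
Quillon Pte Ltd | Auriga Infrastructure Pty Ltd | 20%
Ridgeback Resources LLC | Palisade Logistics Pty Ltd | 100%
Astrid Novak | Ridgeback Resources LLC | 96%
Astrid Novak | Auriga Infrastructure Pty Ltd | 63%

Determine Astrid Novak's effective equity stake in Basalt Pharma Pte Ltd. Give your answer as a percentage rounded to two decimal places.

77.39%

Astrid reaches Basalt along 5 paths.
Direct stake: 42% = 42%.
Via Quillon: 44% × 23% = 10.12%.
Via Ridgeback → Quillon: 96% × 50% × 23% = 11.04%.
Via Ridgeback → Meridian: 96% × 78% × 15% = 11.232%.
Via Meridian: 20% × 15% = 3%.
Total: 42% + 10.12% + 11.04% + 11.232% + 3% = 77.392%.
Rounded: 77.39%.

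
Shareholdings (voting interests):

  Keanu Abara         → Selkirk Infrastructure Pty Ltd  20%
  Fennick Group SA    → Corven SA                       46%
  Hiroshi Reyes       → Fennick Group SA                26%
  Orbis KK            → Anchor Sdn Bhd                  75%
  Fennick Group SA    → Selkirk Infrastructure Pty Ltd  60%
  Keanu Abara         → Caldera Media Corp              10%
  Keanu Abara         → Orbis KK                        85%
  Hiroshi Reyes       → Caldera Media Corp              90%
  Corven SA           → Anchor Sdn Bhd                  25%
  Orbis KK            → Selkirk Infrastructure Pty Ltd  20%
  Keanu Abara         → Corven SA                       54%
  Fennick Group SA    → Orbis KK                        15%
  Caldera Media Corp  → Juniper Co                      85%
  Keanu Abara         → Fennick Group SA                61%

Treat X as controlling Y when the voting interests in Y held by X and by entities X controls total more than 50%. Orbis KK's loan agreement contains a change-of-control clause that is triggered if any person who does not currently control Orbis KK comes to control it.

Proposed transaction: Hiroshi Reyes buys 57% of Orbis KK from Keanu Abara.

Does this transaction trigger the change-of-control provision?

Yes

The purchase adds only to Hiroshi's holdings (Keanu's stake shrinks), so Hiroshi is the only person who could newly come to control Orbis.
Hiroshi holds 90% of Caldera, so Hiroshi controls Caldera.
Caldera holds 85% of Juniper, so Hiroshi controls Juniper.
Neither Hiroshi nor any entity Hiroshi controls holds any voting interest in Orbis.
So before the transaction, Hiroshi does not control Orbis.
After the purchase, Hiroshi holds 57% of Orbis directly, and Keanu's stake falls to 28%.
Hiroshi holds 57% of Orbis, so Hiroshi controls Orbis.
Hiroshi did not control Orbis before and does after, so the clause is triggered.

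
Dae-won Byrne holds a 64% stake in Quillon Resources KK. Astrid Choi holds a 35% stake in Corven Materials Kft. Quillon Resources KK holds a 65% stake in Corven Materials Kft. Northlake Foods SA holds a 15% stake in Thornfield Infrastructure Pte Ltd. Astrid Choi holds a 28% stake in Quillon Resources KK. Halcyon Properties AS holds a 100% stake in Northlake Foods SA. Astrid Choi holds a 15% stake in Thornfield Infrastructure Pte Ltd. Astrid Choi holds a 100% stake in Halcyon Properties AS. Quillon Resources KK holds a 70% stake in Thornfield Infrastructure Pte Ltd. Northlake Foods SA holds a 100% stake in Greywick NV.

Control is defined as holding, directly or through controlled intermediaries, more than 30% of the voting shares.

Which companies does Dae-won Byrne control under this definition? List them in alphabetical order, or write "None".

Dae-won holds 64% of Quillon, so Dae-won controls Quillon.
Quillon holds 65% of Corven, so Dae-won controls Corven.
Quillon holds 70% of Thornfield, so Dae-won controls Thornfield.
No other company's threshold is met.

Corven Materials Kft, Quillon Resources KK, Thornfield Infrastructure Pte Ltd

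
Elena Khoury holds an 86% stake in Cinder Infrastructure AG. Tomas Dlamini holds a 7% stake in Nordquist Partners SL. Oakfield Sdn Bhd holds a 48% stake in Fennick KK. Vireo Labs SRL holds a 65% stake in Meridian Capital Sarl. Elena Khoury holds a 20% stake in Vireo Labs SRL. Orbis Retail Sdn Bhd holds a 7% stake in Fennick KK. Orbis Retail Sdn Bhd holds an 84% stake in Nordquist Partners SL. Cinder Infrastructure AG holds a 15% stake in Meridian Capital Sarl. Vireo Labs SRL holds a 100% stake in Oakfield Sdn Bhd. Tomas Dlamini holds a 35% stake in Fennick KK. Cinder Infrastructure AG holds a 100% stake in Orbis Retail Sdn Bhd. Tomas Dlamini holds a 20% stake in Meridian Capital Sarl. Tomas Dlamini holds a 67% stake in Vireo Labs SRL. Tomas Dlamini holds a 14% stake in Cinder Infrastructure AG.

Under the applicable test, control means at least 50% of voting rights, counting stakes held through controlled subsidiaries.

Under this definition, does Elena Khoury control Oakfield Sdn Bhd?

Elena holds 86% of Cinder, so Elena controls Cinder.
Cinder holds 100% of Orbis, so Elena controls Orbis.
Orbis holds 84% of Nordquist, so Elena controls Nordquist.
Neither Elena nor any entity Elena controls holds any voting interest in Oakfield.
So Elena does not control Oakfield.

No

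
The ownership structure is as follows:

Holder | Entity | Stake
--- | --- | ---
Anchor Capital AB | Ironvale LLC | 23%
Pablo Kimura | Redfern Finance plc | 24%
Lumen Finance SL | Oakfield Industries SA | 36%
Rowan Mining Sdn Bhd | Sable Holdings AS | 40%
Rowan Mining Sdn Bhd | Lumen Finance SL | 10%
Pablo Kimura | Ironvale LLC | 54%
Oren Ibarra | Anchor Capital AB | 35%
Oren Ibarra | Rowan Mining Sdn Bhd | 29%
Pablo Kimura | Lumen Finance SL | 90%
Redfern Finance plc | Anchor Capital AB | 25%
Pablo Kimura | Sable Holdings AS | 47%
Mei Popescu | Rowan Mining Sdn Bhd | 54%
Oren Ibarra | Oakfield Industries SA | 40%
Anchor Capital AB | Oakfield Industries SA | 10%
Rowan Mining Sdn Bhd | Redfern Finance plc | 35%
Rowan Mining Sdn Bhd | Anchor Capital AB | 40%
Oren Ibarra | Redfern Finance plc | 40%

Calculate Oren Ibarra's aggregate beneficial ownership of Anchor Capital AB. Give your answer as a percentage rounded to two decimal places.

59.14%

Oren reaches Anchor along 4 paths.
Direct stake: 35% = 35%.
Via Rowan: 29% × 40% = 11.6%.
Via Rowan → Redfern: 29% × 35% × 25% = 2.5375%.
Via Redfern: 40% × 25% = 10%.
Total: 35% + 11.6% + 2.5375% + 10% = 59.1375%.
Rounded: 59.14%.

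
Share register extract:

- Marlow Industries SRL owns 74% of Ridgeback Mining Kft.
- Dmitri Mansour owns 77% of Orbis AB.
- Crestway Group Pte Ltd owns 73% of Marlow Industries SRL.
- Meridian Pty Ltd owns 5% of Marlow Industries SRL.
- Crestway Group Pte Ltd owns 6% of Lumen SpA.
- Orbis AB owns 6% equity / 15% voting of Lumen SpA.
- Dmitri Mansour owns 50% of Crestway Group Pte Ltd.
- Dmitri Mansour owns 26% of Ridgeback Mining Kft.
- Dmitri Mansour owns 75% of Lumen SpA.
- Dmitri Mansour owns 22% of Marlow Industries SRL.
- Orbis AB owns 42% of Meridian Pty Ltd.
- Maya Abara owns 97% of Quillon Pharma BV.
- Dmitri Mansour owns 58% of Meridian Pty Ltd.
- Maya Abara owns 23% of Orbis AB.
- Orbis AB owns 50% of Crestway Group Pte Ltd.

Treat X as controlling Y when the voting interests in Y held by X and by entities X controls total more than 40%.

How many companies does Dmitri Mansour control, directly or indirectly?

6

Dmitri holds 77% of Orbis, so Dmitri controls Orbis.
Orbis and Dmitri together hold 42% + 58% = 100% of Meridian, so Dmitri controls Meridian.
Dmitri and Orbis together hold 50% + 50% = 100% of Crestway, so Dmitri controls Crestway.
Crestway and Dmitri and Orbis together hold 6% + 75% + 15% = 96% of Lumen, so Dmitri controls Lumen.
Dmitri and Crestway and Meridian together hold 22% + 73% + 5% = 100% of Marlow, so Dmitri controls Marlow.
Marlow and Dmitri together hold 74% + 26% = 100% of Ridgeback, so Dmitri controls Ridgeback.
No other company's threshold is met.
Dmitri controls 6 companies.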